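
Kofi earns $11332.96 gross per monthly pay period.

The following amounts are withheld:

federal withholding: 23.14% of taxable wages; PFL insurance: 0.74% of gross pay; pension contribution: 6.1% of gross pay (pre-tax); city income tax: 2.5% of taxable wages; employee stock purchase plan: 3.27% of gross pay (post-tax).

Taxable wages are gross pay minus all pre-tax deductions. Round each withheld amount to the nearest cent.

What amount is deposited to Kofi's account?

$7458.68

Pension contribution: $11332.96 × 0.061 = $691.31
Taxable wages = $11332.96 − $691.31 = $10641.65
City income tax: $10641.65 × 0.025 = $266.04
Federal withholding: $10641.65 × 0.2314 = $2462.48
PFL insurance: $11332.96 × 0.0074 = $83.86
Employee stock purchase plan: $11332.96 × 0.0327 = $370.59
Total deductions = $691.31 + $266.04 + $2462.48 + $83.86 + $370.59 = $3874.28
Net pay = $11332.96 − $3874.28 = $7458.68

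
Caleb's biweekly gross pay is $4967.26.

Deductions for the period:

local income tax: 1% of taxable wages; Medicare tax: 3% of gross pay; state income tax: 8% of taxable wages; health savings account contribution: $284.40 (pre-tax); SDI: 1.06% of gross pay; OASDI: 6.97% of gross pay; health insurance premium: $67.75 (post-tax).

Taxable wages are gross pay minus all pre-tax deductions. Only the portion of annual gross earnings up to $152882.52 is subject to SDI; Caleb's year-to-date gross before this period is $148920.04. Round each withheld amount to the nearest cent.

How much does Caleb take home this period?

$3656.41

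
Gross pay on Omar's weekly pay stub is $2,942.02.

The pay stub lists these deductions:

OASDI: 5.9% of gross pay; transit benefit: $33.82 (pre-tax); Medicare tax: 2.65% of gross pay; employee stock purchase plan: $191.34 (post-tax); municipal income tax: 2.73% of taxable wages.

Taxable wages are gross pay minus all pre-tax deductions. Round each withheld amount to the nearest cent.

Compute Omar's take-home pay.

$2,385.93

Transit benefit: $33.82
Taxable wages = $2,942.02 − $33.82 = $2,908.20
Municipal income tax: $2,908.20 × 0.0273 = $79.39
OASDI: $2,942.02 × 0.059 = $173.58
Medicare tax: $2,942.02 × 0.0265 = $77.96
Employee stock purchase plan: $191.34
Total deductions = $33.82 + $79.39 + $173.58 + $77.96 + $191.34 = $556.09
Net pay = $2,942.02 − $556.09 = $2,385.93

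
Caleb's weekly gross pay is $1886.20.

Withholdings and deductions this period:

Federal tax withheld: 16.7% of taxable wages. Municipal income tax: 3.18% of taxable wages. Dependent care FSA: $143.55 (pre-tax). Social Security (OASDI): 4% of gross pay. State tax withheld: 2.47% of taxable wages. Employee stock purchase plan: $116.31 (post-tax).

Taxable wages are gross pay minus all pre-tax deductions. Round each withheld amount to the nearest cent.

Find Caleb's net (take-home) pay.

$1161.41

Dependent care FSA: $143.55
Taxable wages = $1886.20 − $143.55 = $1742.65
State tax withheld: $1742.65 × 0.0247 = $43.04
Federal tax withheld: $1742.65 × 0.167 = $291.02
Municipal income tax: $1742.65 × 0.0318 = $55.42
Social Security (OASDI): $1886.20 × 0.04 = $75.45
Employee stock purchase plan: $116.31
Total deductions = $143.55 + $43.04 + $291.02 + $55.42 + $75.45 + $116.31 = $724.79
Net pay = $1886.20 − $724.79 = $1161.41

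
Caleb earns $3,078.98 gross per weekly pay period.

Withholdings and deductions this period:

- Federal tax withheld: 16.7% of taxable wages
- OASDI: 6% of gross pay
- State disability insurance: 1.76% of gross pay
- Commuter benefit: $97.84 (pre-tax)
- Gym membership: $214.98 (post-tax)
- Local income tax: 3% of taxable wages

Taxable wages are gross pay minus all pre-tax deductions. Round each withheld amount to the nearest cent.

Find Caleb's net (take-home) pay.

Commuter benefit: $97.84
Taxable wages = $3,078.98 − $97.84 = $2,981.14
Federal tax withheld: $2,981.14 × 0.167 = $497.85
Local income tax: $2,981.14 × 0.03 = $89.43
State disability insurance: $3,078.98 × 0.0176 = $54.19
OASDI: $3,078.98 × 0.06 = $184.74
Gym membership: $214.98
Total deductions = $97.84 + $497.85 + $89.43 + $54.19 + $184.74 + $214.98 = $1,139.03
Net pay = $3,078.98 − $1,139.03 = $1,939.95

$1,939.95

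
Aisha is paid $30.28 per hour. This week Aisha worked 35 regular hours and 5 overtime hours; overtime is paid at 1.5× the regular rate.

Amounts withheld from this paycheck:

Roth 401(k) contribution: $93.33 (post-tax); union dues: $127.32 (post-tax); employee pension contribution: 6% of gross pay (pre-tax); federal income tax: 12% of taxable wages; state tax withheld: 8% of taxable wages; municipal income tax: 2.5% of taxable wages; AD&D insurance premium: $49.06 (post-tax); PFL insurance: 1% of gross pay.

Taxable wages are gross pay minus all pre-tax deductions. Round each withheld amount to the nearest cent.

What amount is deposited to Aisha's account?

Regular pay: 35 × $30.28 = $1,059.80
Overtime pay: 5 × $30.28 × 1.5 = $227.10
Gross pay = $1,059.80 + $227.10 = $1,286.90
Employee pension contribution: $1,286.90 × 0.06 = $77.21
Taxable wages = $1,286.90 − $77.21 = $1,209.69
Federal income tax: $1,209.69 × 0.12 = $145.16
State tax withheld: $1,209.69 × 0.08 = $96.78
Municipal income tax: $1,209.69 × 0.025 = $30.24
PFL insurance: $1,286.90 × 0.01 = $12.87
Union dues: $127.32
Roth 401(k) contribution: $93.33
AD&D insurance premium: $49.06
Total deductions = $77.21 + $145.16 + $96.78 + $30.24 + $12.87 + $127.32 + $93.33 + $49.06 = $631.97
Net pay = $1,286.90 − $631.97 = $654.93

$654.93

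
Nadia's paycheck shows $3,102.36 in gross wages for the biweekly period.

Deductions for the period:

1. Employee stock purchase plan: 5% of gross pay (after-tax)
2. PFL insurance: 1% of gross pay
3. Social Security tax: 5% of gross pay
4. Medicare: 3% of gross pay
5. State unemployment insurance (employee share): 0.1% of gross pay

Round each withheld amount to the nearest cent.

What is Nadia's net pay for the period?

Medicare: $3,102.36 × 0.03 = $93.07
Social Security tax: $3,102.36 × 0.05 = $155.12
PFL insurance: $3,102.36 × 0.01 = $31.02
State unemployment insurance (employee share): $3,102.36 × 0.001 = $3.10
Employee stock purchase plan: $3,102.36 × 0.05 = $155.12
Total deductions = $93.07 + $155.12 + $31.02 + $3.10 + $155.12 = $437.43
Net pay = $3,102.36 − $437.43 = $2,664.93

$2,664.93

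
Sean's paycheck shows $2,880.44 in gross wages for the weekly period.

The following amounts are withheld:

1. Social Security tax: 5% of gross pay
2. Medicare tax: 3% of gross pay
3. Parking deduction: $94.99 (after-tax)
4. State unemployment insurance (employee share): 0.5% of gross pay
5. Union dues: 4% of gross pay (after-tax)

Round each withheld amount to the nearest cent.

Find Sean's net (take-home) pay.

Medicare tax: $2,880.44 × 0.03 = $86.41
State unemployment insurance (employee share): $2,880.44 × 0.005 = $14.40
Social Security tax: $2,880.44 × 0.05 = $144.02
Parking deduction: $94.99
Union dues: $2,880.44 × 0.04 = $115.22
Total deductions = $86.41 + $14.40 + $144.02 + $94.99 + $115.22 = $455.04
Net pay = $2,880.44 − $455.04 = $2,425.40

$2,425.40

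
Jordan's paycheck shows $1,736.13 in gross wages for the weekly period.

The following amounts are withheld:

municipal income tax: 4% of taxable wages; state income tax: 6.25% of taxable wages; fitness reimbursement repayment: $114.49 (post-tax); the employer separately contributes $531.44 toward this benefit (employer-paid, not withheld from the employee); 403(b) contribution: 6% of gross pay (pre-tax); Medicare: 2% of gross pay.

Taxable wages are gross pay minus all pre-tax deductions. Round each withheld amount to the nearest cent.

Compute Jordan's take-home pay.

$1,315.47

403(b) contribution: $1,736.13 × 0.06 = $104.17
Taxable wages = $1,736.13 − $104.17 = $1,631.96
Municipal income tax: $1,631.96 × 0.04 = $65.28
State income tax: $1,631.96 × 0.0625 = $102.00
Medicare: $1,736.13 × 0.02 = $34.72
Fitness reimbursement repayment: $114.49
(Employer's $531.44 toward fitness reimbursement repayment is not withheld from the employee.)
Total deductions = $104.17 + $65.28 + $102.00 + $34.72 + $114.49 = $420.66
Net pay = $1,736.13 − $420.66 = $1,315.47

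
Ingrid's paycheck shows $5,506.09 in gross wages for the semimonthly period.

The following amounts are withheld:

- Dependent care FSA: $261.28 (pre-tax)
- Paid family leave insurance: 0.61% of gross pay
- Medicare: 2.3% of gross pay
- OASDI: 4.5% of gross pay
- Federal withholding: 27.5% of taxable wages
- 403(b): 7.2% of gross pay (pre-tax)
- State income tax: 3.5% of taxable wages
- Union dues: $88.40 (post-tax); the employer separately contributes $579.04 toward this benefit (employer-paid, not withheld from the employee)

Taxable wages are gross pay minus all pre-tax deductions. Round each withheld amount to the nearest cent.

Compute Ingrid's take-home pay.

$2,848.98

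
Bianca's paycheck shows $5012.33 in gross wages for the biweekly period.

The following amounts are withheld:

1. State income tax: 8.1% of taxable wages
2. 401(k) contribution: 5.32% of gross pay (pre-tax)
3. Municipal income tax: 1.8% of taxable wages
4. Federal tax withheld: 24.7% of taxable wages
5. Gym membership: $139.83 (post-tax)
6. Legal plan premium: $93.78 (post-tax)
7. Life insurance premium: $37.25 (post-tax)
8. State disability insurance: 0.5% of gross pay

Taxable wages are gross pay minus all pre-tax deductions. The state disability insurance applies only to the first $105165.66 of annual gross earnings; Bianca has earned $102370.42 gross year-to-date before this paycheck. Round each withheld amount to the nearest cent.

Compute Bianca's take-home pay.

401(k) contribution: $5012.33 × 0.0532 = $266.66
Taxable wages = $5012.33 − $266.66 = $4745.67
State income tax: $4745.67 × 0.081 = $384.40
Federal tax withheld: $4745.67 × 0.247 = $1172.18
Municipal income tax: $4745.67 × 0.018 = $85.42
State disability insurance: only $105165.66 − $102370.42 = $2795.24 of this check is subject → $2795.24 × 0.005 = $13.98
Life insurance premium: $37.25
Gym membership: $139.83
Legal plan premium: $93.78
Total deductions = $266.66 + $384.40 + $1172.18 + $85.42 + $13.98 + $37.25 + $139.83 + $93.78 = $2193.50
Net pay = $5012.33 − $2193.50 = $2818.83

$2818.83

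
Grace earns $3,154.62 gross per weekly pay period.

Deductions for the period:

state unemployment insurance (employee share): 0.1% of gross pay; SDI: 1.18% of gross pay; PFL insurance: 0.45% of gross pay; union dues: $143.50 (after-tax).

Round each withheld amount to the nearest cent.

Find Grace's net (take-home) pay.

$2,956.55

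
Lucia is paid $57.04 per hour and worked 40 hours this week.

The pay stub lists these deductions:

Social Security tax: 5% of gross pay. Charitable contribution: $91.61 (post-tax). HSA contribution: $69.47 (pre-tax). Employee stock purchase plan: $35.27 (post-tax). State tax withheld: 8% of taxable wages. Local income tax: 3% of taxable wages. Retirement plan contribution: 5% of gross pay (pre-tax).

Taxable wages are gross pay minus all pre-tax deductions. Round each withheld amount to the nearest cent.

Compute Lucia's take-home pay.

Gross pay: 40 × $57.04 = $2,281.60
HSA contribution: $69.47
Retirement plan contribution: $2,281.60 × 0.05 = $114.08
Pre-tax total = $69.47 + $114.08 = $183.55
Taxable wages = $2,281.60 − $183.55 = $2,098.05
Local income tax: $2,098.05 × 0.03 = $62.94
State tax withheld: $2,098.05 × 0.08 = $167.84
Social Security tax: $2,281.60 × 0.05 = $114.08
Charitable contribution: $91.61
Employee stock purchase plan: $35.27
Total deductions = $69.47 + $114.08 + $62.94 + $167.84 + $114.08 + $91.61 + $35.27 = $655.29
Net pay = $2,281.60 − $655.29 = $1,626.31

$1,626.31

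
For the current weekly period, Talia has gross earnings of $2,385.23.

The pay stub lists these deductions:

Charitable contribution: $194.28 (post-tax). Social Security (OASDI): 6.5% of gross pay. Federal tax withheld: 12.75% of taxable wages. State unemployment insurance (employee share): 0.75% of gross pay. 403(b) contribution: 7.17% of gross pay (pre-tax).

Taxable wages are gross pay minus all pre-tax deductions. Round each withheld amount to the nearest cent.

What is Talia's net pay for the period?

$1,564.69

403(b) contribution: $2,385.23 × 0.0717 = $171.02
Taxable wages = $2,385.23 − $171.02 = $2,214.21
Federal tax withheld: $2,214.21 × 0.1275 = $282.31
Social Security (OASDI): $2,385.23 × 0.065 = $155.04
State unemployment insurance (employee share): $2,385.23 × 0.0075 = $17.89
Charitable contribution: $194.28
Total deductions = $171.02 + $282.31 + $155.04 + $17.89 + $194.28 = $820.54
Net pay = $2,385.23 − $820.54 = $1,564.69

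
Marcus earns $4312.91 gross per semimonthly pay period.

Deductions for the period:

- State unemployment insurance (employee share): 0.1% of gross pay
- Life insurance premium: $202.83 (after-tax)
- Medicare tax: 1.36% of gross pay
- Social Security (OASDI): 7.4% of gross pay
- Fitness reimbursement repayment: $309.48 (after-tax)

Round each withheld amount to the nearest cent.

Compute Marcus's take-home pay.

$3418.47

Medicare tax: $4312.91 × 0.0136 = $58.66
State unemployment insurance (employee share): $4312.91 × 0.001 = $4.31
Social Security (OASDI): $4312.91 × 0.074 = $319.16
Fitness reimbursement repayment: $309.48
Life insurance premium: $202.83
Total deductions = $58.66 + $4.31 + $319.16 + $309.48 + $202.83 = $894.44
Net pay = $4312.91 − $894.44 = $3418.47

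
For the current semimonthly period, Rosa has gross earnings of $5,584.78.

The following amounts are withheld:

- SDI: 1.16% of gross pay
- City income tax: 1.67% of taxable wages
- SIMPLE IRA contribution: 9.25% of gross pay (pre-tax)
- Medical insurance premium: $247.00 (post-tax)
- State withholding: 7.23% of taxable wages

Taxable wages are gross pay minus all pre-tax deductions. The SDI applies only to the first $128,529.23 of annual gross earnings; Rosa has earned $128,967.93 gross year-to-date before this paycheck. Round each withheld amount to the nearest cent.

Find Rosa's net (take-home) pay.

SIMPLE IRA contribution: $5,584.78 × 0.0925 = $516.59
Taxable wages = $5,584.78 − $516.59 = $5,068.19
State withholding: $5,068.19 × 0.0723 = $366.43
City income tax: $5,068.19 × 0.0167 = $84.64
SDI: annual cap $128,529.23 already reached (YTD $128,967.93), so $0.00
Medical insurance premium: $247.00
Total deductions = $516.59 + $366.43 + $84.64 + $0.00 + $247.00 = $1,214.66
Net pay = $5,584.78 − $1,214.66 = $4,370.12

$4,370.12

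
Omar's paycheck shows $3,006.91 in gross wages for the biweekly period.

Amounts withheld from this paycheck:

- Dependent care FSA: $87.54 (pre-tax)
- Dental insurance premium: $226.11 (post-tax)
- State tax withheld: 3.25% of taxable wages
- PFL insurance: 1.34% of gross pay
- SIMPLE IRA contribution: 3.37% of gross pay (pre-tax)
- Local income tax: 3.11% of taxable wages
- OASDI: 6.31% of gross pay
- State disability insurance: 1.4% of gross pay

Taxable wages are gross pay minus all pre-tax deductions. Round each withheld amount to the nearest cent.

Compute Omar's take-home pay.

$2,140.57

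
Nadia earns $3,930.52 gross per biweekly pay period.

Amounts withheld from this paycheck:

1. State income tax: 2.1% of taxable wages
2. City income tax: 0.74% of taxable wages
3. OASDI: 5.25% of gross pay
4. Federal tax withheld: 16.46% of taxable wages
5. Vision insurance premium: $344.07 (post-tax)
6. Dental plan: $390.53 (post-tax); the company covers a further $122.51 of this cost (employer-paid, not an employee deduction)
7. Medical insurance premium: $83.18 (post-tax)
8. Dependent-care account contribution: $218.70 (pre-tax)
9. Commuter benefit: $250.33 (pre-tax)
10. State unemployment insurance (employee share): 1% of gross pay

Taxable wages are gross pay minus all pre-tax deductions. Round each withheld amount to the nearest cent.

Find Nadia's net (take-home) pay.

Commuter benefit: $250.33
Dependent-care account contribution: $218.70
Pre-tax total = $250.33 + $218.70 = $469.03
Taxable wages = $3,930.52 − $469.03 = $3,461.49
State income tax: $3,461.49 × 0.021 = $72.69
City income tax: $3,461.49 × 0.0074 = $25.62
Federal tax withheld: $3,461.49 × 0.1646 = $569.76
State unemployment insurance (employee share): $3,930.52 × 0.01 = $39.31
OASDI: $3,930.52 × 0.0525 = $206.35
Medical insurance premium: $83.18
Dental plan: $390.53
Vision insurance premium: $344.07
(Employer's $122.51 toward dental plan is not withheld from the employee.)
Total deductions = $250.33 + $218.70 + $72.69 + $25.62 + $569.76 + $39.31 + $206.35 + $83.18 + $390.53 + $344.07 = $2,200.54
Net pay = $3,930.52 − $2,200.54 = $1,729.98

$1,729.98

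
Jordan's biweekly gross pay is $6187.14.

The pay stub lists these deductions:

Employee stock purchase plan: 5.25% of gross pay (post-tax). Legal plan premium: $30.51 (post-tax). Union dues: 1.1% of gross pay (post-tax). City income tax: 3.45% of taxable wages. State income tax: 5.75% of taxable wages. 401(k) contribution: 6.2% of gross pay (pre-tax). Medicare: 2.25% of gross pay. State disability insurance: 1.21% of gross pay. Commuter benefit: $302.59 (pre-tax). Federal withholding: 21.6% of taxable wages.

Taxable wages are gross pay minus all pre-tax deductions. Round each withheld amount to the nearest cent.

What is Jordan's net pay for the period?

$3169.20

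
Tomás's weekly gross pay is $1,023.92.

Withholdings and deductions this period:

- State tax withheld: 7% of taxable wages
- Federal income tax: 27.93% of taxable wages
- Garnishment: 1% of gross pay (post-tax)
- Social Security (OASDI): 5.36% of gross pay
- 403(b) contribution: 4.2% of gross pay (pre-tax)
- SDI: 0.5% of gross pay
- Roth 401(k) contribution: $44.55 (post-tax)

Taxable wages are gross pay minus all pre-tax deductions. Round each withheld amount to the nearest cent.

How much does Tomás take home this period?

403(b) contribution: $1,023.92 × 0.042 = $43.00
Taxable wages = $1,023.92 − $43.00 = $980.92
Federal income tax: $980.92 × 0.2793 = $273.97
State tax withheld: $980.92 × 0.07 = $68.66
Social Security (OASDI): $1,023.92 × 0.0536 = $54.88
SDI: $1,023.92 × 0.005 = $5.12
Roth 401(k) contribution: $44.55
Garnishment: $1,023.92 × 0.01 = $10.24
Total deductions = $43.00 + $273.97 + $68.66 + $54.88 + $5.12 + $44.55 + $10.24 = $500.42
Net pay = $1,023.92 − $500.42 = $523.50

$523.50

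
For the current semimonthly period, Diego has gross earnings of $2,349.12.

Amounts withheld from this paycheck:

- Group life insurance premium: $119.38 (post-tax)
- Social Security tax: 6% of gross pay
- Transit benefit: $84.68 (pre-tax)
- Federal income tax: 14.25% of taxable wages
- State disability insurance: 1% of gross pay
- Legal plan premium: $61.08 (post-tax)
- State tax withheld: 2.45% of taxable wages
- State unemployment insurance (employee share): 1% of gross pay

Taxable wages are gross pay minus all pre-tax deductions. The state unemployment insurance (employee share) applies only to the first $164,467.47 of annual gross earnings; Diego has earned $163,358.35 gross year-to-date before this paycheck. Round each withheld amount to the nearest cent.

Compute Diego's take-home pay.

$1,530.29

Transit benefit: $84.68
Taxable wages = $2,349.12 − $84.68 = $2,264.44
Federal income tax: $2,264.44 × 0.1425 = $322.68
State tax withheld: $2,264.44 × 0.0245 = $55.48
State disability insurance: $2,349.12 × 0.01 = $23.49
Social Security tax: $2,349.12 × 0.06 = $140.95
State unemployment insurance (employee share): only $164,467.47 − $163,358.35 = $1,109.12 of this check is subject → $1,109.12 × 0.01 = $11.09
Group life insurance premium: $119.38
Legal plan premium: $61.08
Total deductions = $84.68 + $322.68 + $55.48 + $23.49 + $140.95 + $11.09 + $119.38 + $61.08 = $818.83
Net pay = $2,349.12 − $818.83 = $1,530.29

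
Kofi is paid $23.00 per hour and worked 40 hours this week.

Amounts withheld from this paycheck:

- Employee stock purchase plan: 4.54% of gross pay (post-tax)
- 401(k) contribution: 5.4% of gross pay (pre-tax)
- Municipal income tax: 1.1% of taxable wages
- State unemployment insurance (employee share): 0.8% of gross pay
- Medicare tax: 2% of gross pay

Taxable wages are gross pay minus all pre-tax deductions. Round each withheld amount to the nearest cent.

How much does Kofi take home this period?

Gross pay: 40 × $23.00 = $920.00
401(k) contribution: $920.00 × 0.054 = $49.68
Taxable wages = $920.00 − $49.68 = $870.32
Municipal income tax: $870.32 × 0.011 = $9.57
Medicare tax: $920.00 × 0.02 = $18.40
State unemployment insurance (employee share): $920.00 × 0.008 = $7.36
Employee stock purchase plan: $920.00 × 0.0454 = $41.77
Total deductions = $49.68 + $9.57 + $18.40 + $7.36 + $41.77 = $126.78
Net pay = $920.00 − $126.78 = $793.22

$793.22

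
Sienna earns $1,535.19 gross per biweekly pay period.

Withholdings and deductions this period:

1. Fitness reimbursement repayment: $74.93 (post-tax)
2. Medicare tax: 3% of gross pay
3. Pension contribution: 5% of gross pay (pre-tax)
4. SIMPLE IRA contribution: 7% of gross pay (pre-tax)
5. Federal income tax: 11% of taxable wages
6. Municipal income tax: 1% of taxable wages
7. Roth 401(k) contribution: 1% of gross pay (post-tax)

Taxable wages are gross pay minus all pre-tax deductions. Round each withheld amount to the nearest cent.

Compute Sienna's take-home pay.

$1,052.51

SIMPLE IRA contribution: $1,535.19 × 0.07 = $107.46
Pension contribution: $1,535.19 × 0.05 = $76.76
Pre-tax total = $107.46 + $76.76 = $184.22
Taxable wages = $1,535.19 − $184.22 = $1,350.97
Municipal income tax: $1,350.97 × 0.01 = $13.51
Federal income tax: $1,350.97 × 0.11 = $148.61
Medicare tax: $1,535.19 × 0.03 = $46.06
Fitness reimbursement repayment: $74.93
Roth 401(k) contribution: $1,535.19 × 0.01 = $15.35
Total deductions = $107.46 + $76.76 + $13.51 + $148.61 + $46.06 + $74.93 + $15.35 = $482.68
Net pay = $1,535.19 − $482.68 = $1,052.51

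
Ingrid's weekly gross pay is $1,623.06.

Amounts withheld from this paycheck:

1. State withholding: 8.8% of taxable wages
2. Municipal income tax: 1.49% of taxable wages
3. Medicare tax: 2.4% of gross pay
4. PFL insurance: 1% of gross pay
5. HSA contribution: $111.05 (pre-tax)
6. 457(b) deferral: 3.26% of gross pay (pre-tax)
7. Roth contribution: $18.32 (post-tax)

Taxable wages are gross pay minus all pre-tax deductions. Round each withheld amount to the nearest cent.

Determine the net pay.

457(b) deferral: $1,623.06 × 0.0326 = $52.91
HSA contribution: $111.05
Pre-tax total = $52.91 + $111.05 = $163.96
Taxable wages = $1,623.06 − $163.96 = $1,459.10
State withholding: $1,459.10 × 0.088 = $128.40
Municipal income tax: $1,459.10 × 0.0149 = $21.74
PFL insurance: $1,623.06 × 0.01 = $16.23
Medicare tax: $1,623.06 × 0.024 = $38.95
Roth contribution: $18.32
Total deductions = $52.91 + $111.05 + $128.40 + $21.74 + $16.23 + $38.95 + $18.32 = $387.60
Net pay = $1,623.06 − $387.60 = $1,235.46

$1,235.46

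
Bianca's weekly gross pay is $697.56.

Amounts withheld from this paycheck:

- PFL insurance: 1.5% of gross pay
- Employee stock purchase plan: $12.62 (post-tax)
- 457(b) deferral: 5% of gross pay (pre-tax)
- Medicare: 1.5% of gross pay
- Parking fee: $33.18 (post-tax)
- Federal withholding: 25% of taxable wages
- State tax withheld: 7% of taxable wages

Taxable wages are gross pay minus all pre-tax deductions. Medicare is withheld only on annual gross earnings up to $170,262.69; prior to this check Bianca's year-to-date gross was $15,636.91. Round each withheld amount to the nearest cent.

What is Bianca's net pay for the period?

$383.90

457(b) deferral: $697.56 × 0.05 = $34.88
Taxable wages = $697.56 − $34.88 = $662.68
State tax withheld: $662.68 × 0.07 = $46.39
Federal withholding: $662.68 × 0.25 = $165.67
PFL insurance: $697.56 × 0.015 = $10.46
Medicare: cap not yet reached, full $697.56 is subject → $697.56 × 0.015 = $10.46
Parking fee: $33.18
Employee stock purchase plan: $12.62
Total deductions = $34.88 + $46.39 + $165.67 + $10.46 + $10.46 + $33.18 + $12.62 = $313.66
Net pay = $697.56 − $313.66 = $383.90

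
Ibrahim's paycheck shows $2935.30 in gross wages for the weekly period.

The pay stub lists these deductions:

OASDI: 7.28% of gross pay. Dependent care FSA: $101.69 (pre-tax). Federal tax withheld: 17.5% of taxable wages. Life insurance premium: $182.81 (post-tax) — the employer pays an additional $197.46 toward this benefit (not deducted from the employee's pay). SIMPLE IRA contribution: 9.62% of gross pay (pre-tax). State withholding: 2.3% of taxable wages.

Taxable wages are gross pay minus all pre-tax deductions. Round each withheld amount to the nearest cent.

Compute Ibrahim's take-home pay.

Dependent care FSA: $101.69
SIMPLE IRA contribution: $2935.30 × 0.0962 = $282.38
Pre-tax total = $101.69 + $282.38 = $384.07
Taxable wages = $2935.30 − $384.07 = $2551.23
Federal tax withheld: $2551.23 × 0.175 = $446.47
State withholding: $2551.23 × 0.023 = $58.68
OASDI: $2935.30 × 0.0728 = $213.69
Life insurance premium: $182.81
(Employer's $197.46 toward life insurance premium is not withheld from the employee.)
Total deductions = $101.69 + $282.38 + $446.47 + $58.68 + $213.69 + $182.81 = $1285.72
Net pay = $2935.30 − $1285.72 = $1649.58

$1649.58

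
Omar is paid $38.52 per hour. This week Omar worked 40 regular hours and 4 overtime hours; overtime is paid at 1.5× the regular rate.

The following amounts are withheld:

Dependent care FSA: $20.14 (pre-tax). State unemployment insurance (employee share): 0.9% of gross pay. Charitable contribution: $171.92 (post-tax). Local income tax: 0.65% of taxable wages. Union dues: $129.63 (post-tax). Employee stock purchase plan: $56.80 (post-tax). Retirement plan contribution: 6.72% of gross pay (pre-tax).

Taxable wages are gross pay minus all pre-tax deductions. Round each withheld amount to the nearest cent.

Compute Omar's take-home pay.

$1,247.80

Regular pay: 40 × $38.52 = $1,540.80
Overtime pay: 4 × $38.52 × 1.5 = $231.12
Gross pay = $1,540.80 + $231.12 = $1,771.92
Dependent care FSA: $20.14
Retirement plan contribution: $1,771.92 × 0.0672 = $119.07
Pre-tax total = $20.14 + $119.07 = $139.21
Taxable wages = $1,771.92 − $139.21 = $1,632.71
Local income tax: $1,632.71 × 0.0065 = $10.61
State unemployment insurance (employee share): $1,771.92 × 0.009 = $15.95
Charitable contribution: $171.92
Union dues: $129.63
Employee stock purchase plan: $56.80
Total deductions = $20.14 + $119.07 + $10.61 + $15.95 + $171.92 + $129.63 + $56.80 = $524.12
Net pay = $1,771.92 − $524.12 = $1,247.80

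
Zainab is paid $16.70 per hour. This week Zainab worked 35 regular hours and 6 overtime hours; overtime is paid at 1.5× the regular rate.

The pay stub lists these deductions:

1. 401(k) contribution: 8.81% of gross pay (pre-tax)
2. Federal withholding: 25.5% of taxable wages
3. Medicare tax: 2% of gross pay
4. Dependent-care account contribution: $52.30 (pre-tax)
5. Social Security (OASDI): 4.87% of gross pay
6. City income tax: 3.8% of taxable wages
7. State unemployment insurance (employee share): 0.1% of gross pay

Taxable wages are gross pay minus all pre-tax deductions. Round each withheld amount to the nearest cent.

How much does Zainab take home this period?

Regular pay: 35 × $16.70 = $584.50
Overtime pay: 6 × $16.70 × 1.5 = $150.30
Gross pay = $584.50 + $150.30 = $734.80
401(k) contribution: $734.80 × 0.0881 = $64.74
Dependent-care account contribution: $52.30
Pre-tax total = $64.74 + $52.30 = $117.04
Taxable wages = $734.80 − $117.04 = $617.76
City income tax: $617.76 × 0.038 = $23.47
Federal withholding: $617.76 × 0.255 = $157.53
Medicare tax: $734.80 × 0.02 = $14.70
Social Security (OASDI): $734.80 × 0.0487 = $35.78
State unemployment insurance (employee share): $734.80 × 0.001 = $0.73
Total deductions = $64.74 + $52.30 + $23.47 + $157.53 + $14.70 + $35.78 + $0.73 = $349.25
Net pay = $734.80 − $349.25 = $385.55

$385.55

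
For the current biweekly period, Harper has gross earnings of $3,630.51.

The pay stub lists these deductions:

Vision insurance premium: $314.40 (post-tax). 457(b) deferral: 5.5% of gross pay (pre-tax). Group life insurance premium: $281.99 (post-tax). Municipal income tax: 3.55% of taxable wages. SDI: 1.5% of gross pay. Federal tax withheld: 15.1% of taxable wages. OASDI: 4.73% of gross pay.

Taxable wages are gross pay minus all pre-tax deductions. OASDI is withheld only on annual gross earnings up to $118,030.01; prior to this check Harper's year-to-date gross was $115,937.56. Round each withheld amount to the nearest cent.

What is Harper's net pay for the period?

$2,041.16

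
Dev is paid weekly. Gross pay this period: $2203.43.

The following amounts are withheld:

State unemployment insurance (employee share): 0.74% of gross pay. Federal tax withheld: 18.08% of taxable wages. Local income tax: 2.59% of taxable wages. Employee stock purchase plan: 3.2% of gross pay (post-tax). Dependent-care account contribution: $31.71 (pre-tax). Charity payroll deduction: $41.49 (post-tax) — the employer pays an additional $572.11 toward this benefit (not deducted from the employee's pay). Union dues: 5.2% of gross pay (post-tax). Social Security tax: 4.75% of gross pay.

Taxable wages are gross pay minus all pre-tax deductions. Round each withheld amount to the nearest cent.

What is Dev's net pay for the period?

Dependent-care account contribution: $31.71
Taxable wages = $2203.43 − $31.71 = $2171.72
Federal tax withheld: $2171.72 × 0.1808 = $392.65
Local income tax: $2171.72 × 0.0259 = $56.25
Social Security tax: $2203.43 × 0.0475 = $104.66
State unemployment insurance (employee share): $2203.43 × 0.0074 = $16.31
Employee stock purchase plan: $2203.43 × 0.032 = $70.51
Charity payroll deduction: $41.49
Union dues: $2203.43 × 0.052 = $114.58
(Employer's $572.11 toward charity payroll deduction is not withheld from the employee.)
Total deductions = $31.71 + $392.65 + $56.25 + $104.66 + $16.31 + $70.51 + $41.49 + $114.58 = $828.16
Net pay = $2203.43 − $828.16 = $1375.27

$1375.27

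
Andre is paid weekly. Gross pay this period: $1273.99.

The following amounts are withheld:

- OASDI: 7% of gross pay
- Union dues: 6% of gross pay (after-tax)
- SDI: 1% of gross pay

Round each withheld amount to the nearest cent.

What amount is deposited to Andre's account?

OASDI: $1273.99 × 0.07 = $89.18
SDI: $1273.99 × 0.01 = $12.74
Union dues: $1273.99 × 0.06 = $76.44
Total deductions = $89.18 + $12.74 + $76.44 = $178.36
Net pay = $1273.99 − $178.36 = $1095.63

$1095.63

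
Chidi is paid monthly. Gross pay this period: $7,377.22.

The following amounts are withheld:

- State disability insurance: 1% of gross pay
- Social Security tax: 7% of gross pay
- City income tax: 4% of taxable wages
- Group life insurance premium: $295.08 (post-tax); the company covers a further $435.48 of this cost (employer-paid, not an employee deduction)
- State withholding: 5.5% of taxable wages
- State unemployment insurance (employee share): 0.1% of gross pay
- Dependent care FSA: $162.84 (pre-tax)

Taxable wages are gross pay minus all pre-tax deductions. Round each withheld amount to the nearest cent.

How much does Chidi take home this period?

Dependent care FSA: $162.84
Taxable wages = $7,377.22 − $162.84 = $7,214.38
City income tax: $7,214.38 × 0.04 = $288.58
State withholding: $7,214.38 × 0.055 = $396.79
Social Security tax: $7,377.22 × 0.07 = $516.41
State unemployment insurance (employee share): $7,377.22 × 0.001 = $7.38
State disability insurance: $7,377.22 × 0.01 = $73.77
Group life insurance premium: $295.08
(Employer's $435.48 toward group life insurance premium is not withheld from the employee.)
Total deductions = $162.84 + $288.58 + $396.79 + $516.41 + $7.38 + $73.77 + $295.08 = $1,740.85
Net pay = $7,377.22 − $1,740.85 = $5,636.37

$5,636.37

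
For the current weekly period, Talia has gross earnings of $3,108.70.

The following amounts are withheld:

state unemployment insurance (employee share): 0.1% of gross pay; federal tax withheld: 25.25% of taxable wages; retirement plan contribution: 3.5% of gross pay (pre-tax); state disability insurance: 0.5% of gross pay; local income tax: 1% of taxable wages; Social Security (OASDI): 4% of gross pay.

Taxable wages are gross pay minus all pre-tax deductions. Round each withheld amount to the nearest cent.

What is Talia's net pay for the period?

Retirement plan contribution: $3,108.70 × 0.035 = $108.80
Taxable wages = $3,108.70 − $108.80 = $2,999.90
Local income tax: $2,999.90 × 0.01 = $30.00
Federal tax withheld: $2,999.90 × 0.2525 = $757.47
State unemployment insurance (employee share): $3,108.70 × 0.001 = $3.11
State disability insurance: $3,108.70 × 0.005 = $15.54
Social Security (OASDI): $3,108.70 × 0.04 = $124.35
Total deductions = $108.80 + $30.00 + $757.47 + $3.11 + $15.54 + $124.35 = $1,039.27
Net pay = $3,108.70 − $1,039.27 = $2,069.43

$2,069.43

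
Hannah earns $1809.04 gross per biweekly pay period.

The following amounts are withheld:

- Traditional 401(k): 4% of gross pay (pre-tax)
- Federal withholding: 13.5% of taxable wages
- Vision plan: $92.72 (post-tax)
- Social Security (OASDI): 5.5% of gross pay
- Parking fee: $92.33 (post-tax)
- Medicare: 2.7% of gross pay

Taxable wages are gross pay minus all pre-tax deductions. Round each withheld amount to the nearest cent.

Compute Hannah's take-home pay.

Traditional 401(k): $1809.04 × 0.04 = $72.36
Taxable wages = $1809.04 − $72.36 = $1736.68
Federal withholding: $1736.68 × 0.135 = $234.45
Social Security (OASDI): $1809.04 × 0.055 = $99.50
Medicare: $1809.04 × 0.027 = $48.84
Vision plan: $92.72
Parking fee: $92.33
Total deductions = $72.36 + $234.45 + $99.50 + $48.84 + $92.72 + $92.33 = $640.20
Net pay = $1809.04 − $640.20 = $1168.84

$1168.84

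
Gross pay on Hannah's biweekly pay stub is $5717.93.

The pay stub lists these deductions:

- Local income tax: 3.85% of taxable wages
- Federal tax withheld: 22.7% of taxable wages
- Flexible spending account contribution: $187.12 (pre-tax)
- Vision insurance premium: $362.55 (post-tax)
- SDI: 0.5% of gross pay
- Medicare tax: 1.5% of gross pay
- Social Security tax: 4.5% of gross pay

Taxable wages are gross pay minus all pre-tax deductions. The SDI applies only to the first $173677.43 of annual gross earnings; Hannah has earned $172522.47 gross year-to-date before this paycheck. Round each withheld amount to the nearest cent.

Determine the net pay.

$3350.98

Flexible spending account contribution: $187.12
Taxable wages = $5717.93 − $187.12 = $5530.81
Local income tax: $5530.81 × 0.0385 = $212.94
Federal tax withheld: $5530.81 × 0.227 = $1255.49
Medicare tax: $5717.93 × 0.015 = $85.77
Social Security tax: $5717.93 × 0.045 = $257.31
SDI: only $173677.43 − $172522.47 = $1154.96 of this check is subject → $1154.96 × 0.005 = $5.77
Vision insurance premium: $362.55
Total deductions = $187.12 + $212.94 + $1255.49 + $85.77 + $257.31 + $5.77 + $362.55 = $2366.95
Net pay = $5717.93 − $2366.95 = $3350.98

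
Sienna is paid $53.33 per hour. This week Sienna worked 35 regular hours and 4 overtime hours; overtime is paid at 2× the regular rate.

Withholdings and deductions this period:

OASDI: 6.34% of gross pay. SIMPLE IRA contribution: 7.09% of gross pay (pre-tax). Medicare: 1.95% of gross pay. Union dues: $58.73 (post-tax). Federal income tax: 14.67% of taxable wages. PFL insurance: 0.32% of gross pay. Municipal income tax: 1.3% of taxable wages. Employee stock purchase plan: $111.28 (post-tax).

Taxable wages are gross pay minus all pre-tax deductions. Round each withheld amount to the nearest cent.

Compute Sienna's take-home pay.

$1,422.88

Regular pay: 35 × $53.33 = $1,866.55
Overtime pay: 4 × $53.33 × 2 = $426.64
Gross pay = $1,866.55 + $426.64 = $2,293.19
SIMPLE IRA contribution: $2,293.19 × 0.0709 = $162.59
Taxable wages = $2,293.19 − $162.59 = $2,130.60
Municipal income tax: $2,130.60 × 0.013 = $27.70
Federal income tax: $2,130.60 × 0.1467 = $312.56
OASDI: $2,293.19 × 0.0634 = $145.39
PFL insurance: $2,293.19 × 0.0032 = $7.34
Medicare: $2,293.19 × 0.0195 = $44.72
Employee stock purchase plan: $111.28
Union dues: $58.73
Total deductions = $162.59 + $27.70 + $312.56 + $145.39 + $7.34 + $44.72 + $111.28 + $58.73 = $870.31
Net pay = $2,293.19 − $870.31 = $1,422.88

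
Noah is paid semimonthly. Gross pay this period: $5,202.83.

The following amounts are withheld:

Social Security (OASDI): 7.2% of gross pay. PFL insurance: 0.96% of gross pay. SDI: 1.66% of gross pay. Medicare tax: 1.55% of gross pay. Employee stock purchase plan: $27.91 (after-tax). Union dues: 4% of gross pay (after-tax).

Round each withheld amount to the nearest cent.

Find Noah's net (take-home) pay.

SDI: $5,202.83 × 0.0166 = $86.37
Medicare tax: $5,202.83 × 0.0155 = $80.64
PFL insurance: $5,202.83 × 0.0096 = $49.95
Social Security (OASDI): $5,202.83 × 0.072 = $374.60
Union dues: $5,202.83 × 0.04 = $208.11
Employee stock purchase plan: $27.91
Total deductions = $86.37 + $80.64 + $49.95 + $374.60 + $208.11 + $27.91 = $827.58
Net pay = $5,202.83 − $827.58 = $4,375.25

$4,375.25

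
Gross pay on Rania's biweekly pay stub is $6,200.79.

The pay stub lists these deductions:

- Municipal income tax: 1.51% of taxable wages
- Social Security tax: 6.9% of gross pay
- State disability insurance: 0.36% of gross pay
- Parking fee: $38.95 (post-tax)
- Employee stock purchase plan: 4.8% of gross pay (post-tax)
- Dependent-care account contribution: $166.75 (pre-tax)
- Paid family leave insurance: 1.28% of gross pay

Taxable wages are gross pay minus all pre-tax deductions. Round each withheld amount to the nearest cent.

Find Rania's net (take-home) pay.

$5,076.80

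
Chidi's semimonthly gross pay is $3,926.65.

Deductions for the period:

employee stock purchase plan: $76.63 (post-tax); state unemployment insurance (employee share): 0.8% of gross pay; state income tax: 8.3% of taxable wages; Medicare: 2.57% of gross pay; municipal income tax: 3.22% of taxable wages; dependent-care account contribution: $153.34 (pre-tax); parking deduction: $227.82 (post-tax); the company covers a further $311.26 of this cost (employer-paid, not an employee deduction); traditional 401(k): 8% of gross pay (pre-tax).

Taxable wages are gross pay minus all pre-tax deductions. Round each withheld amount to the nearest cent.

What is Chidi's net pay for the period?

Traditional 401(k): $3,926.65 × 0.08 = $314.13
Dependent-care account contribution: $153.34
Pre-tax total = $314.13 + $153.34 = $467.47
Taxable wages = $3,926.65 − $467.47 = $3,459.18
State income tax: $3,459.18 × 0.083 = $287.11
Municipal income tax: $3,459.18 × 0.0322 = $111.39
State unemployment insurance (employee share): $3,926.65 × 0.008 = $31.41
Medicare: $3,926.65 × 0.0257 = $100.91
Employee stock purchase plan: $76.63
Parking deduction: $227.82
(Employer's $311.26 toward parking deduction is not withheld from the employee.)
Total deductions = $314.13 + $153.34 + $287.11 + $111.39 + $31.41 + $100.91 + $76.63 + $227.82 = $1,302.74
Net pay = $3,926.65 − $1,302.74 = $2,623.91

$2,623.91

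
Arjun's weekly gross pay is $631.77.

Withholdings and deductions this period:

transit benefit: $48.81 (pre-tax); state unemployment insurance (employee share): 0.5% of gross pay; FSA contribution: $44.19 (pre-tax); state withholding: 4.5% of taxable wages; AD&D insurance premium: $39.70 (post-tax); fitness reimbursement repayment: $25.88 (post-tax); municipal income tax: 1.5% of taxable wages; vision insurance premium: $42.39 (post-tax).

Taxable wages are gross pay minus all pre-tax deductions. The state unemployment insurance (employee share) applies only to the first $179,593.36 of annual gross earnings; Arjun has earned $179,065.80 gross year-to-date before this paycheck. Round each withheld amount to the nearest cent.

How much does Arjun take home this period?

$395.84

FSA contribution: $44.19
Transit benefit: $48.81
Pre-tax total = $44.19 + $48.81 = $93.00
Taxable wages = $631.77 − $93.00 = $538.77
Municipal income tax: $538.77 × 0.015 = $8.08
State withholding: $538.77 × 0.045 = $24.24
State unemployment insurance (employee share): only $179,593.36 − $179,065.80 = $527.56 of this check is subject → $527.56 × 0.005 = $2.64
AD&D insurance premium: $39.70
Vision insurance premium: $42.39
Fitness reimbursement repayment: $25.88
Total deductions = $44.19 + $48.81 + $8.08 + $24.24 + $2.64 + $39.70 + $42.39 + $25.88 = $235.93
Net pay = $631.77 − $235.93 = $395.84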